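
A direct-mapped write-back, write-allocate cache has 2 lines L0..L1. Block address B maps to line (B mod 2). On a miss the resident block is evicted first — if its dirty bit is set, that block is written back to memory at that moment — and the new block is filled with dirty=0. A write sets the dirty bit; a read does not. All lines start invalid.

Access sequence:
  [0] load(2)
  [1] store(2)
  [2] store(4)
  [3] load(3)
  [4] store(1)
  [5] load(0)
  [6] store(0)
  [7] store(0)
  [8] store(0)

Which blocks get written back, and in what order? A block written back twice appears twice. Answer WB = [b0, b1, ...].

  0 | R B2 → L0 miss [-]
  1 | W B2 → L0 hit [D]
  2 | W B4 → L0 miss wb→B2 [D]
  3 | R B3 → L1 miss [-]
  4 | W B1 → L1 miss [D]
  5 | R B0 → L0 miss wb→B4 [-]
  6 | W B0 → L0 hit [D]
  7 | W B0 → L0 hit [D]
  8 | W B0 → L0 hit [D]

WB = [2, 4]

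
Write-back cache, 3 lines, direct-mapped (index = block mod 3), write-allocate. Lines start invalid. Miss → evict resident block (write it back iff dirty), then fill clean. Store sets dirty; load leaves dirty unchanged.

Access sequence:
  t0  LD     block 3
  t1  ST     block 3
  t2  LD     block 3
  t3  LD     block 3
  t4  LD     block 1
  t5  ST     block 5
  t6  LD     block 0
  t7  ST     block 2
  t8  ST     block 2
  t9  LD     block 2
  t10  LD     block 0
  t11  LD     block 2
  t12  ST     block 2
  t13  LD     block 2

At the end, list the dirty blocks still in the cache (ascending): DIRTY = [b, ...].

0: R B3 → L0 miss [-]
1: W B3 → L0 hit [D]
2: R B3 → L0 hit [D]
3: R B3 → L0 hit [D]
4: R B1 → L1 miss [-]
5: W B5 → L2 miss [D]
6: R B0 → L0 miss wb→B3 [-]
7: W B2 → L2 miss wb→B5 [D]
8: W B2 → L2 hit [D]
9: R B2 → L2 hit [D]
10: R B0 → L0 hit [-]
11: R B2 → L2 hit [D]
12: W B2 → L2 hit [D]
13: R B2 → L2 hit [D]

DIRTY = [2]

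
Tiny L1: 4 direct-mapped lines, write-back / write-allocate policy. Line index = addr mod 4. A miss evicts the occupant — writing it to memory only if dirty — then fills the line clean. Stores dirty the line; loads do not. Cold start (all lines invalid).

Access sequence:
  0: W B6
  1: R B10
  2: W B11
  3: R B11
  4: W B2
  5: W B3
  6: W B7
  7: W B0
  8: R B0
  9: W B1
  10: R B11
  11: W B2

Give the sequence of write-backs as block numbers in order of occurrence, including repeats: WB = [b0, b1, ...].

WB = [6, 11, 3, 7]

0: W B6 -> L2 miss  d=D]
1: R B10 -> L2 miss wb->B6  d=-]
2: W B11 -> L3 miss  d=D]
3: R B11 -> L3 hit  d=D]
4: W B2 -> L2 miss  d=D]
5: W B3 -> L3 miss wb->B11  d=D]
6: W B7 -> L3 miss wb->B3  d=D]
7: W B0 -> L0 miss  d=D]
8: R B0 -> L0 hit  d=D]
9: W B1 -> L1 miss  d=D]
10: R B11 -> L3 miss wb->B7  d=-]
11: W B2 -> L2 hit  d=D]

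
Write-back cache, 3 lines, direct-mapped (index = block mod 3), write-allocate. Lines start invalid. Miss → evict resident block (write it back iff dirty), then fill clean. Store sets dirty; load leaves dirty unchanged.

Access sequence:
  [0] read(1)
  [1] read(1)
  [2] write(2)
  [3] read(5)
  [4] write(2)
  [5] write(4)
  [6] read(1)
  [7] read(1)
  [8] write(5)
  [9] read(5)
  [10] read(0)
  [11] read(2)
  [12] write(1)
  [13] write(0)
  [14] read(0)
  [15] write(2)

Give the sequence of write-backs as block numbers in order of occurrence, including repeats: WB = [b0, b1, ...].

WB = [2, 4, 2, 5]

0: R B1 -> L1 miss  d=-]
1: R B1 -> L1 hit  d=-]
2: W B2 -> L2 miss  d=D]
3: R B5 -> L2 miss wb->B2  d=-]
4: W B2 -> L2 miss  d=D]
5: W B4 -> L1 miss  d=D]
6: R B1 -> L1 miss wb->B4  d=-]
7: R B1 -> L1 hit  d=-]
8: W B5 -> L2 miss wb->B2  d=D]
9: R B5 -> L2 hit  d=D]
10: R B0 -> L0 miss  d=-]
11: R B2 -> L2 miss wb->B5  d=-]
12: W B1 -> L1 hit  d=D]
13: W B0 -> L0 hit  d=D]
14: R B0 -> L0 hit  d=D]
15: W B2 -> L2 hit  d=D]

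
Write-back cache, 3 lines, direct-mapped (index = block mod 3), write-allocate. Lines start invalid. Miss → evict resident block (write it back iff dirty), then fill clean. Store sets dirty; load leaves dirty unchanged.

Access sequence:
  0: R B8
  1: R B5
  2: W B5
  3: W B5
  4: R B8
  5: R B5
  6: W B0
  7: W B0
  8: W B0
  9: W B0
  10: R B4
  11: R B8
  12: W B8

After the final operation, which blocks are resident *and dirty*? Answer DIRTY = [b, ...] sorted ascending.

DIRTY = [0, 8]

0: R B8 → L2 miss [-]
1: R B5 → L2 miss [-]
2: W B5 → L2 hit [D]
3: W B5 → L2 hit [D]
4: R B8 → L2 miss wb→B5 [-]
5: R B5 → L2 miss [-]
6: W B0 → L0 miss [D]
7: W B0 → L0 hit [D]
8: W B0 → L0 hit [D]
9: W B0 → L0 hit [D]
10: R B4 → L1 miss [-]
11: R B8 → L2 miss [-]
12: W B8 → L2 hit [D]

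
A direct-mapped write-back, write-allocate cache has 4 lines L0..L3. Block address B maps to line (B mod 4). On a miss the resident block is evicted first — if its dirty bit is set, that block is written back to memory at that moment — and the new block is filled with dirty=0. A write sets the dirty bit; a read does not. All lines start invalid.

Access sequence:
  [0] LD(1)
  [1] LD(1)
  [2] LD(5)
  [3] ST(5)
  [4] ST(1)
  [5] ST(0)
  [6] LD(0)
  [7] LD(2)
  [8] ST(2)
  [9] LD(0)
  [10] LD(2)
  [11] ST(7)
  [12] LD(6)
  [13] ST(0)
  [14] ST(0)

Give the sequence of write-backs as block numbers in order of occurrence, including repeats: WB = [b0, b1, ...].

0: R B1 -> L1 miss  d=-]
1: R B1 -> L1 hit  d=-]
2: R B5 -> L1 miss  d=-]
3: W B5 -> L1 hit  d=D]
4: W B1 -> L1 miss wb->B5  d=D]
5: W B0 -> L0 miss  d=D]
6: R B0 -> L0 hit  d=D]
7: R B2 -> L2 miss  d=-]
8: W B2 -> L2 hit  d=D]
9: R B0 -> L0 hit  d=D]
10: R B2 -> L2 hit  d=D]
11: W B7 -> L3 miss  d=D]
12: R B6 -> L2 miss wb->B2  d=-]
13: W B0 -> L0 hit  d=D]
14: W B0 -> L0 hit  d=D]

WB = [5, 2]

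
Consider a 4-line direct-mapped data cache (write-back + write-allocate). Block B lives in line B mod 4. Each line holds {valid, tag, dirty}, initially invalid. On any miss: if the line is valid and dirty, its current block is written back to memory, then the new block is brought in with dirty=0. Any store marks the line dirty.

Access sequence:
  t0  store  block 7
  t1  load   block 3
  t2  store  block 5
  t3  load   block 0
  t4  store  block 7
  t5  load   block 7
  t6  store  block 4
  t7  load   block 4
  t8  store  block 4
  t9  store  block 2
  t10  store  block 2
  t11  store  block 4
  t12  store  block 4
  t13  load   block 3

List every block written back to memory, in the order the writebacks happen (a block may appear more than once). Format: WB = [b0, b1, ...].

0: W B7 -> L3 miss  d=D]
1: R B3 -> L3 miss wb->B7  d=-]
2: W B5 -> L1 miss  d=D]
3: R B0 -> L0 miss  d=-]
4: W B7 -> L3 miss  d=D]
5: R B7 -> L3 hit  d=D]
6: W B4 -> L0 miss  d=D]
7: R B4 -> L0 hit  d=D]
8: W B4 -> L0 hit  d=D]
9: W B2 -> L2 miss  d=D]
10: W B2 -> L2 hit  d=D]
11: W B4 -> L0 hit  d=D]
12: W B4 -> L0 hit  d=D]
13: R B3 -> L3 miss wb->B7  d=-]

WB = [7, 7]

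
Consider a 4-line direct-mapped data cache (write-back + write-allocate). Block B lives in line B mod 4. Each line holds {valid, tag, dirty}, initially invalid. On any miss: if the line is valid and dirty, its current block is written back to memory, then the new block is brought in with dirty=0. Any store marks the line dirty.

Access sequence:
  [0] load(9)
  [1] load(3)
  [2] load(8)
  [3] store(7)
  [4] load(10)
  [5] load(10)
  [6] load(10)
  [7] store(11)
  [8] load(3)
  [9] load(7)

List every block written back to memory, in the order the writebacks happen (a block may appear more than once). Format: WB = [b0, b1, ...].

WB = [7, 11]

0: R B9 → L1 miss [-]
1: R B3 → L3 miss [-]
2: R B8 → L0 miss [-]
3: W B7 → L3 miss [D]
4: R B10 → L2 miss [-]
5: R B10 → L2 hit [-]
6: R B10 → L2 hit [-]
7: W B11 → L3 miss wb→B7 [D]
8: R B3 → L3 miss wb→B11 [-]
9: R B7 → L3 miss [-]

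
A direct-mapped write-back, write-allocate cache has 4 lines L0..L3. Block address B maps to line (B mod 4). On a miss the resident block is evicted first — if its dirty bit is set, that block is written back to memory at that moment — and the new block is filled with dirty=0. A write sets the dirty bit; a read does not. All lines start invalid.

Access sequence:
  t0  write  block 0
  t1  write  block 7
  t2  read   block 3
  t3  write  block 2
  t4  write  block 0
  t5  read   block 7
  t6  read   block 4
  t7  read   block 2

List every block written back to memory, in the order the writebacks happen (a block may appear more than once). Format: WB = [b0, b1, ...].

0: W B0 -> L0 miss  d=D]
1: W B7 -> L3 miss  d=D]
2: R B3 -> L3 miss wb->B7  d=-]
3: W B2 -> L2 miss  d=D]
4: W B0 -> L0 hit  d=D]
5: R B7 -> L3 miss  d=-]
6: R B4 -> L0 miss wb->B0  d=-]
7: R B2 -> L2 hit  d=D]

WB = [7, 0]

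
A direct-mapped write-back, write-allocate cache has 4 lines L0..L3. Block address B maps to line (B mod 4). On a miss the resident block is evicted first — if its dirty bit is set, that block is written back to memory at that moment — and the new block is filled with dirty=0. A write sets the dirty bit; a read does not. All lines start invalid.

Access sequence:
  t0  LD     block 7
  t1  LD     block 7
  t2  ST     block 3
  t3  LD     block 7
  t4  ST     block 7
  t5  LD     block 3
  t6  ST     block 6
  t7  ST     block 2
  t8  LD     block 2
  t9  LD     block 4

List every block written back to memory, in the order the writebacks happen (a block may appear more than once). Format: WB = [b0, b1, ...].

WB = [3, 7, 6]

0: R B7 -> L3 miss  d=-]
1: R B7 -> L3 hit  d=-]
2: W B3 -> L3 miss  d=D]
3: R B7 -> L3 miss wb->B3  d=-]
4: W B7 -> L3 hit  d=D]
5: R B3 -> L3 miss wb->B7  d=-]
6: W B6 -> L2 miss  d=D]
7: W B2 -> L2 miss wb->B6  d=D]
8: R B2 -> L2 hit  d=D]
9: R B4 -> L0 miss  d=-]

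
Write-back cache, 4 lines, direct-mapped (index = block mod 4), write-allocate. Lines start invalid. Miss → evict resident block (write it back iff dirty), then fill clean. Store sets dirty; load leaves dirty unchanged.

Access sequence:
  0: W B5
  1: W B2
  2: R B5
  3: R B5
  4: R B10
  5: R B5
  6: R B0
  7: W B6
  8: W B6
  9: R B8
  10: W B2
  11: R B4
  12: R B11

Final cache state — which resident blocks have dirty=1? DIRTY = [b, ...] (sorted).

0: W B5 -> L1 miss  d=D]
1: W B2 -> L2 miss  d=D]
2: R B5 -> L1 hit  d=D]
3: R B5 -> L1 hit  d=D]
4: R B10 -> L2 miss wb->B2  d=-]
5: R B5 -> L1 hit  d=D]
6: R B0 -> L0 miss  d=-]
7: W B6 -> L2 miss  d=D]
8: W B6 -> L2 hit  d=D]
9: R B8 -> L0 miss  d=-]
10: W B2 -> L2 miss wb->B6  d=D]
11: R B4 -> L0 miss  d=-]
12: R B11 -> L3 miss  d=-]

DIRTY = [2, 5]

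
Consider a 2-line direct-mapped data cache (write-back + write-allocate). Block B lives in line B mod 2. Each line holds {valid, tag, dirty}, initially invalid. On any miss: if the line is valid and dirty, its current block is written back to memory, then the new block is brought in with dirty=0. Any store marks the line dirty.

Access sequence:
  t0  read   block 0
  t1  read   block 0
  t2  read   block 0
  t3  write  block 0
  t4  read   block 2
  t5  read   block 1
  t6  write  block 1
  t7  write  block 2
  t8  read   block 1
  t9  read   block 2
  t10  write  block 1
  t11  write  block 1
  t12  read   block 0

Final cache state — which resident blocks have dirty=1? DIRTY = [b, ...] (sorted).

0: R B0 → L0 miss [-]
1: R B0 → L0 hit [-]
2: R B0 → L0 hit [-]
3: W B0 → L0 hit [D]
4: R B2 → L0 miss wb→B0 [-]
5: R B1 → L1 miss [-]
6: W B1 → L1 hit [D]
7: W B2 → L0 hit [D]
8: R B1 → L1 hit [D]
9: R B2 → L0 hit [D]
10: W B1 → L1 hit [D]
11: W B1 → L1 hit [D]
12: R B0 → L0 miss wb→B2 [-]

DIRTY = [1]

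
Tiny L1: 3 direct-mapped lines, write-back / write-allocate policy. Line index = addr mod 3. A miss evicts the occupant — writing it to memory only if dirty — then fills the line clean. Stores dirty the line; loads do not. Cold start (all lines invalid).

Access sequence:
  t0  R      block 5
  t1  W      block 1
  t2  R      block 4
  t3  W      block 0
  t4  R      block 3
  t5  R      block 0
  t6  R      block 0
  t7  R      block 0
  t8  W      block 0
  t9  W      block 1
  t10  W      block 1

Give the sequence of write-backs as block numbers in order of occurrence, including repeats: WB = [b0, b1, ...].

WB = [1, 0]

  0 | R B5 → L2 miss [-]
  1 | W B1 → L1 miss [D]
  2 | R B4 → L1 miss wb→B1 [-]
  3 | W B0 → L0 miss [D]
  4 | R B3 → L0 miss wb→B0 [-]
  5 | R B0 → L0 miss [-]
  6 | R B0 → L0 hit [-]
  7 | R B0 → L0 hit [-]
  8 | W B0 → L0 hit [D]
  9 | W B1 → L1 miss [D]
  10 | W B1 → L1 hit [D]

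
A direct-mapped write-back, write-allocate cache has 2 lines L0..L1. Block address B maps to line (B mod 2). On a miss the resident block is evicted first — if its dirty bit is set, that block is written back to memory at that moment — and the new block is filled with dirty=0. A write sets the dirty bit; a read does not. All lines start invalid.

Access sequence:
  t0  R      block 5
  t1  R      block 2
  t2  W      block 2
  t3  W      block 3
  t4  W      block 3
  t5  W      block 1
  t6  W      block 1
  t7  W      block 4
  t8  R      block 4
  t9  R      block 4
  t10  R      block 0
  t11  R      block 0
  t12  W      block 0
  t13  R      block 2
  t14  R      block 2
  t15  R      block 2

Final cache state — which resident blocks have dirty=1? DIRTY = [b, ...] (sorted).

  0 | R B5 → L1 miss [-]
  1 | R B2 → L0 miss [-]
  2 | W B2 → L0 hit [D]
  3 | W B3 → L1 miss [D]
  4 | W B3 → L1 hit [D]
  5 | W B1 → L1 miss wb→B3 [D]
  6 | W B1 → L1 hit [D]
  7 | W B4 → L0 miss wb→B2 [D]
  8 | R B4 → L0 hit [D]
  9 | R B4 → L0 hit [D]
  10 | R B0 → L0 miss wb→B4 [-]
  11 | R B0 → L0 hit [-]
  12 | W B0 → L0 hit [D]
  13 | R B2 → L0 miss wb→B0 [-]
  14 | R B2 → L0 hit [-]
  15 | R B2 → L0 hit [-]

DIRTY = [1]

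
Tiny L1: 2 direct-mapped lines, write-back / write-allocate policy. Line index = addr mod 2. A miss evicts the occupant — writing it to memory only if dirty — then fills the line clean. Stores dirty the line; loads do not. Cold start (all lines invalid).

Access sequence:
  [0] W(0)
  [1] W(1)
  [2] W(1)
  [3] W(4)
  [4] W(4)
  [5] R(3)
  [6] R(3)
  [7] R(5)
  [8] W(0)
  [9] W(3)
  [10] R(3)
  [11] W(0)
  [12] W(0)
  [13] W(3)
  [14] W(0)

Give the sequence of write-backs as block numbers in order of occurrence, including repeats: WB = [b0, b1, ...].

  0 | W B0 → L0 miss [D]
  1 | W B1 → L1 miss [D]
  2 | W B1 → L1 hit [D]
  3 | W B4 → L0 miss wb→B0 [D]
  4 | W B4 → L0 hit [D]
  5 | R B3 → L1 miss wb→B1 [-]
  6 | R B3 → L1 hit [-]
  7 | R B5 → L1 miss [-]
  8 | W B0 → L0 miss wb→B4 [D]
  9 | W B3 → L1 miss [D]
  10 | R B3 → L1 hit [D]
  11 | W B0 → L0 hit [D]
  12 | W B0 → L0 hit [D]
  13 | W B3 → L1 hit [D]
  14 | W B0 → L0 hit [D]

WB = [0, 1, 4]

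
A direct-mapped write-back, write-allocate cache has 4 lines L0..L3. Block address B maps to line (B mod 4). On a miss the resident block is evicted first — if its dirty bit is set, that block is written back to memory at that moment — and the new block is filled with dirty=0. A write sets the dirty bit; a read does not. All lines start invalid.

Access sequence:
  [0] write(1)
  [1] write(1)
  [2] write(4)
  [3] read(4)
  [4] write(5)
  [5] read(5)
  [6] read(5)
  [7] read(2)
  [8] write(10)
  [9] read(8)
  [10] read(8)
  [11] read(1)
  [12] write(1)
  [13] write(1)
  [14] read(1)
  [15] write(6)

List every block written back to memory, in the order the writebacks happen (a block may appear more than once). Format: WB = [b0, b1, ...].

WB = [1, 4, 5, 10]

0: W B1 -> L1 miss  d=D]
1: W B1 -> L1 hit  d=D]
2: W B4 -> L0 miss  d=D]
3: R B4 -> L0 hit  d=D]
4: W B5 -> L1 miss wb->B1  d=D]
5: R B5 -> L1 hit  d=D]
6: R B5 -> L1 hit  d=D]
7: R B2 -> L2 miss  d=-]
8: W B10 -> L2 miss  d=D]
9: R B8 -> L0 miss wb->B4  d=-]
10: R B8 -> L0 hit  d=-]
11: R B1 -> L1 miss wb->B5  d=-]
12: W B1 -> L1 hit  d=D]
13: W B1 -> L1 hit  d=D]
14: R B1 -> L1 hit  d=D]
15: W B6 -> L2 miss wb->B10  d=D]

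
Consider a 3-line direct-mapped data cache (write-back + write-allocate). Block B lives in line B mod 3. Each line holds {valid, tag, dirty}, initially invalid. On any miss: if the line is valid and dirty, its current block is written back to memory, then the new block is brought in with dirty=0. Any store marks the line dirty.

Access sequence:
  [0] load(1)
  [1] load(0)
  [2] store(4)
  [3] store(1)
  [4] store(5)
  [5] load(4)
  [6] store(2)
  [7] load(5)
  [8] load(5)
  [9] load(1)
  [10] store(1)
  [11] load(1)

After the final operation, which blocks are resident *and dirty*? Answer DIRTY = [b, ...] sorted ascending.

0: R B1 → L1 miss [-]
1: R B0 → L0 miss [-]
2: W B4 → L1 miss [D]
3: W B1 → L1 miss wb→B4 [D]
4: W B5 → L2 miss [D]
5: R B4 → L1 miss wb→B1 [-]
6: W B2 → L2 miss wb→B5 [D]
7: R B5 → L2 miss wb→B2 [-]
8: R B5 → L2 hit [-]
9: R B1 → L1 miss [-]
10: W B1 → L1 hit [D]
11: R B1 → L1 hit [D]

DIRTY = [1]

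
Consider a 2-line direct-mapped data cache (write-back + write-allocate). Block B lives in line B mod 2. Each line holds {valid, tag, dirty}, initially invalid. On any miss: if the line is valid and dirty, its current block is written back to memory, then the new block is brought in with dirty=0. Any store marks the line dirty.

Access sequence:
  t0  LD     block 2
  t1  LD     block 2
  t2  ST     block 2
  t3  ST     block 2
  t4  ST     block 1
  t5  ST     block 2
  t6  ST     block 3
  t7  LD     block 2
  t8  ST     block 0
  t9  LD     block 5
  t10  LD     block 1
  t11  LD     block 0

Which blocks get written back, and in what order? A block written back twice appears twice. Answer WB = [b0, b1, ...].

WB = [1, 2, 3]

0: R B2 → L0 miss [-]
1: R B2 → L0 hit [-]
2: W B2 → L0 hit [D]
3: W B2 → L0 hit [D]
4: W B1 → L1 miss [D]
5: W B2 → L0 hit [D]
6: W B3 → L1 miss wb→B1 [D]
7: R B2 → L0 hit [D]
8: W B0 → L0 miss wb→B2 [D]
9: R B5 → L1 miss wb→B3 [-]
10: R B1 → L1 miss [-]
11: R B0 → L0 hit [D]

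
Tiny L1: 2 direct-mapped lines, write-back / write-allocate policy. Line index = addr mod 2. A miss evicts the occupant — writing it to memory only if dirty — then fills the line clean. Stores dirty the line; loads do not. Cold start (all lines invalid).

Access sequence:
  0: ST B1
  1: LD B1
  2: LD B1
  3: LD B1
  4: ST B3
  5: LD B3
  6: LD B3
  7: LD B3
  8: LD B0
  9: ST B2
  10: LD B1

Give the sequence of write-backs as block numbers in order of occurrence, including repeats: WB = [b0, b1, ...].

WB = [1, 3]

0: W B1 -> L1 miss  d=D]
1: R B1 -> L1 hit  d=D]
2: R B1 -> L1 hit  d=D]
3: R B1 -> L1 hit  d=D]
4: W B3 -> L1 miss wb->B1  d=D]
5: R B3 -> L1 hit  d=D]
6: R B3 -> L1 hit  d=D]
7: R B3 -> L1 hit  d=D]
8: R B0 -> L0 miss  d=-]
9: W B2 -> L0 miss  d=D]
10: R B1 -> L1 miss wb->B3  d=-]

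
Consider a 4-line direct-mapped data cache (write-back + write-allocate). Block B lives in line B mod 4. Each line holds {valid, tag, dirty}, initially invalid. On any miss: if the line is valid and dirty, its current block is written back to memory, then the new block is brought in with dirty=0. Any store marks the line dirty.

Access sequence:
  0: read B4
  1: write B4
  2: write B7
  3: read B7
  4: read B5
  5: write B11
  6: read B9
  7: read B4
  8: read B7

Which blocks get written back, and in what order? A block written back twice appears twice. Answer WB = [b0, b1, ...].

0: R B4 -> L0 miss  d=-]
1: W B4 -> L0 hit  d=D]
2: W B7 -> L3 miss  d=D]
3: R B7 -> L3 hit  d=D]
4: R B5 -> L1 miss  d=-]
5: W B11 -> L3 miss wb->B7  d=D]
6: R B9 -> L1 miss  d=-]
7: R B4 -> L0 hit  d=D]
8: R B7 -> L3 miss wb->B11  d=-]

WB = [7, 11]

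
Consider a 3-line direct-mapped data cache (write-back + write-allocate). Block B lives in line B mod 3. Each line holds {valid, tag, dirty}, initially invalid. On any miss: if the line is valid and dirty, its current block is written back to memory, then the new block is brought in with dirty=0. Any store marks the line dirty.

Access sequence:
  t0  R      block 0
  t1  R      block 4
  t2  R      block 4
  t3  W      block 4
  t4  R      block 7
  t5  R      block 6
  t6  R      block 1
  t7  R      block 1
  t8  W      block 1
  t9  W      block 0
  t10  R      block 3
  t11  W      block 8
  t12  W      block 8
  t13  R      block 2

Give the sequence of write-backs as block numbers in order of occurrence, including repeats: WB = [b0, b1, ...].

WB = [4, 0, 8]

0: R B0 -> L0 miss  d=-]
1: R B4 -> L1 miss  d=-]
2: R B4 -> L1 hit  d=-]
3: W B4 -> L1 hit  d=D]
4: R B7 -> L1 miss wb->B4  d=-]
5: R B6 -> L0 miss  d=-]
6: R B1 -> L1 miss  d=-]
7: R B1 -> L1 hit  d=-]
8: W B1 -> L1 hit  d=D]
9: W B0 -> L0 miss  d=D]
10: R B3 -> L0 miss wb->B0  d=-]
11: W B8 -> L2 miss  d=D]
12: W B8 -> L2 hit  d=D]
13: R B2 -> L2 miss wb->B8  d=-]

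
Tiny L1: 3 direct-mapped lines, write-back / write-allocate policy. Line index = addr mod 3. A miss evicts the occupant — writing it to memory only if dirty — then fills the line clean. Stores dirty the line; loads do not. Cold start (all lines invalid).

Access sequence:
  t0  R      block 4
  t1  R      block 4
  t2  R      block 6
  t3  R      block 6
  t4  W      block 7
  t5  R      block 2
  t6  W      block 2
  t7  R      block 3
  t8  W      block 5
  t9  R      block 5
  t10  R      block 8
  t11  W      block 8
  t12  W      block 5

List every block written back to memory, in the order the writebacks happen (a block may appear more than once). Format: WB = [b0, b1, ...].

WB = [2, 5, 8]

0: R B4 -> L1 miss  d=-]
1: R B4 -> L1 hit  d=-]
2: R B6 -> L0 miss  d=-]
3: R B6 -> L0 hit  d=-]
4: W B7 -> L1 miss  d=D]
5: R B2 -> L2 miss  d=-]
6: W B2 -> L2 hit  d=D]
7: R B3 -> L0 miss  d=-]
8: W B5 -> L2 miss wb->B2  d=D]
9: R B5 -> L2 hit  d=D]
10: R B8 -> L2 miss wb->B5  d=-]
11: W B8 -> L2 hit  d=D]
12: W B5 -> L2 miss wb->B8  d=D]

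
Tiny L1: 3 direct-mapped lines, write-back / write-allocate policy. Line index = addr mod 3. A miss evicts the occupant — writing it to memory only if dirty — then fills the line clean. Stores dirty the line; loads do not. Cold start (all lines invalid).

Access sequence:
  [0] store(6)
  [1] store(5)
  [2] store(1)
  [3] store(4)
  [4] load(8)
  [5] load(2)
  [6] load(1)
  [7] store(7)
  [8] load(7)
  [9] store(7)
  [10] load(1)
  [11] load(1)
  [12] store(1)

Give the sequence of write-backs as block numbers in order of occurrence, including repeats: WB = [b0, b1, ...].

WB = [1, 5, 4, 7]

0: W B6 → L0 miss [D]
1: W B5 → L2 miss [D]
2: W B1 → L1 miss [D]
3: W B4 → L1 miss wb→B1 [D]
4: R B8 → L2 miss wb→B5 [-]
5: R B2 → L2 miss [-]
6: R B1 → L1 miss wb→B4 [-]
7: W B7 → L1 miss [D]
8: R B7 → L1 hit [D]
9: W B7 → L1 hit [D]
10: R B1 → L1 miss wb→B7 [-]
11: R B1 → L1 hit [-]
12: W B1 → L1 hit [D]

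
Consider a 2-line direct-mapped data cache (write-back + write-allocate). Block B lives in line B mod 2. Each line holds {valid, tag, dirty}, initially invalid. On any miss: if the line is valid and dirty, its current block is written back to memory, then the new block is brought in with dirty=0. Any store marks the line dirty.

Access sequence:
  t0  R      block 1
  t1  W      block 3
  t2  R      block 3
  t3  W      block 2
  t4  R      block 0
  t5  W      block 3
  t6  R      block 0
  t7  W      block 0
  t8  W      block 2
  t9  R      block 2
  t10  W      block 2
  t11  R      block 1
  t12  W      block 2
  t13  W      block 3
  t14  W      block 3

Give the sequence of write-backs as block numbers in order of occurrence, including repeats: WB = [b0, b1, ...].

WB = [2, 0, 3]

0: R B1 → L1 miss [-]
1: W B3 → L1 miss [D]
2: R B3 → L1 hit [D]
3: W B2 → L0 miss [D]
4: R B0 → L0 miss wb→B2 [-]
5: W B3 → L1 hit [D]
6: R B0 → L0 hit [-]
7: W B0 → L0 hit [D]
8: W B2 → L0 miss wb→B0 [D]
9: R B2 → L0 hit [D]
10: W B2 → L0 hit [D]
11: R B1 → L1 miss wb→B3 [-]
12: W B2 → L0 hit [D]
13: W B3 → L1 miss [D]
14: W B3 → L1 hit [D]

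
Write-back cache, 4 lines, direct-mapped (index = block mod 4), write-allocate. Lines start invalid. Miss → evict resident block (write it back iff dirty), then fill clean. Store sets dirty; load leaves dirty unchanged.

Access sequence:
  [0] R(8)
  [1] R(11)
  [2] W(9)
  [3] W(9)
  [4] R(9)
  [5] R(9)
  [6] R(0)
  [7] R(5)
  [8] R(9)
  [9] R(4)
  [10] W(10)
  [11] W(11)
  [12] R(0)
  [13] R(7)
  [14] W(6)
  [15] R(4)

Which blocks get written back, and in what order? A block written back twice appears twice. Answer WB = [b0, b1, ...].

WB = [9, 11, 10]

0: R B8 → L0 miss [-]
1: R B11 → L3 miss [-]
2: W B9 → L1 miss [D]
3: W B9 → L1 hit [D]
4: R B9 → L1 hit [D]
5: R B9 → L1 hit [D]
6: R B0 → L0 miss [-]
7: R B5 → L1 miss wb→B9 [-]
8: R B9 → L1 miss [-]
9: R B4 → L0 miss [-]
10: W B10 → L2 miss [D]
11: W B11 → L3 hit [D]
12: R B0 → L0 miss [-]
13: R B7 → L3 miss wb→B11 [-]
14: W B6 → L2 miss wb→B10 [D]
15: R B4 → L0 miss [-]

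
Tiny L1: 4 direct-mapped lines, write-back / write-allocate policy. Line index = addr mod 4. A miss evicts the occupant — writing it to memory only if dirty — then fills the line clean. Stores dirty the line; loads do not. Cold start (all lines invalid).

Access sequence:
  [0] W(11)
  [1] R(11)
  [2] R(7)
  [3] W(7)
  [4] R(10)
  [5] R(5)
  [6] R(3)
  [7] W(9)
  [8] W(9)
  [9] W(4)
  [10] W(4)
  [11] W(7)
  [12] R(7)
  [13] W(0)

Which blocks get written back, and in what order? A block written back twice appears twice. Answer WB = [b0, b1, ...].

WB = [11, 7, 4]

0: W B11 -> L3 miss  d=D]
1: R B11 -> L3 hit  d=D]
2: R B7 -> L3 miss wb->B11  d=-]
3: W B7 -> L3 hit  d=D]
4: R B10 -> L2 miss  d=-]
5: R B5 -> L1 miss  d=-]
6: R B3 -> L3 miss wb->B7  d=-]
7: W B9 -> L1 miss  d=D]
8: W B9 -> L1 hit  d=D]
9: W B4 -> L0 miss  d=D]
10: W B4 -> L0 hit  d=D]
11: W B7 -> L3 miss  d=D]
12: R B7 -> L3 hit  d=D]
13: W B0 -> L0 miss wb->B4  d=D]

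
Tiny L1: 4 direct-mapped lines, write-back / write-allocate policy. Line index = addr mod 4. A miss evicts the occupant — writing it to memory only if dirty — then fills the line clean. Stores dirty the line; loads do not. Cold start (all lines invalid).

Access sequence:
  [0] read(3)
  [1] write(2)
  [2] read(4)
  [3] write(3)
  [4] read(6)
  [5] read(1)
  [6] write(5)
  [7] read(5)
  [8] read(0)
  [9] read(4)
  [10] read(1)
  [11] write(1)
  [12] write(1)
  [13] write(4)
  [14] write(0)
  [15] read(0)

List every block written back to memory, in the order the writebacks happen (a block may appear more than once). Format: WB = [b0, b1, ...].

WB = [2, 5, 4]

0: R B3 → L3 miss [-]
1: W B2 → L2 miss [D]
2: R B4 → L0 miss [-]
3: W B3 → L3 hit [D]
4: R B6 → L2 miss wb→B2 [-]
5: R B1 → L1 miss [-]
6: W B5 → L1 miss [D]
7: R B5 → L1 hit [D]
8: R B0 → L0 miss [-]
9: R B4 → L0 miss [-]
10: R B1 → L1 miss wb→B5 [-]
11: W B1 → L1 hit [D]
12: W B1 → L1 hit [D]
13: W B4 → L0 hit [D]
14: W B0 → L0 miss wb→B4 [D]
15: R B0 → L0 hit [D]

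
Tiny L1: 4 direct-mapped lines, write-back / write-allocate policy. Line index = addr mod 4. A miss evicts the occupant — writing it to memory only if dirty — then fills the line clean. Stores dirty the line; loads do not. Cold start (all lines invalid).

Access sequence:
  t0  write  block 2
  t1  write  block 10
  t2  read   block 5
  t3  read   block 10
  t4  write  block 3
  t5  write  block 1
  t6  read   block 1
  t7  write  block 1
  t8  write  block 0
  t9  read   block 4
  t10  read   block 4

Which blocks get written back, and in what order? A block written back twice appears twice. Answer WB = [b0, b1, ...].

WB = [2, 0]

0: W B2 -> L2 miss  d=D]
1: W B10 -> L2 miss wb->B2  d=D]
2: R B5 -> L1 miss  d=-]
3: R B10 -> L2 hit  d=D]
4: W B3 -> L3 miss  d=D]
5: W B1 -> L1 miss  d=D]
6: R B1 -> L1 hit  d=D]
7: W B1 -> L1 hit  d=D]
8: W B0 -> L0 miss  d=D]
9: R B4 -> L0 miss wb->B0  d=-]
10: R B4 -> L0 hit  d=-]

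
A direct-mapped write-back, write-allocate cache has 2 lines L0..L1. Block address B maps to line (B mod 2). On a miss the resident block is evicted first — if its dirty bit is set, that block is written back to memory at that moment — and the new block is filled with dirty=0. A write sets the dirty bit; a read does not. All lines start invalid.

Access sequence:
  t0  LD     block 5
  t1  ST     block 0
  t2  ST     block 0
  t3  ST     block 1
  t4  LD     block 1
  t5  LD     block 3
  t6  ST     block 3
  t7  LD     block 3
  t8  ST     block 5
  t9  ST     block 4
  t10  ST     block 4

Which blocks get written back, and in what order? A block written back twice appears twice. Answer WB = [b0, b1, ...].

0: R B5 → L1 miss [-]
1: W B0 → L0 miss [D]
2: W B0 → L0 hit [D]
3: W B1 → L1 miss [D]
4: R B1 → L1 hit [D]
5: R B3 → L1 miss wb→B1 [-]
6: W B3 → L1 hit [D]
7: R B3 → L1 hit [D]
8: W B5 → L1 miss wb→B3 [D]
9: W B4 → L0 miss wb→B0 [D]
10: W B4 → L0 hit [D]

WB = [1, 3, 0]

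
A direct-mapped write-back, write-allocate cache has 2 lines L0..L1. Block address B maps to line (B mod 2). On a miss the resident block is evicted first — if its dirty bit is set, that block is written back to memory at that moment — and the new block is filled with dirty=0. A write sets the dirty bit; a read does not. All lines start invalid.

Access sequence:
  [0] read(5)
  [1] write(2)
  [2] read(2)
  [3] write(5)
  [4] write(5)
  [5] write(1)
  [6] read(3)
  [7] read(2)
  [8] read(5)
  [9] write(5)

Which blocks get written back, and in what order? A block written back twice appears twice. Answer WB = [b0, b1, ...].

  0 | R B5 → L1 miss [-]
  1 | W B2 → L0 miss [D]
  2 | R B2 → L0 hit [D]
  3 | W B5 → L1 hit [D]
  4 | W B5 → L1 hit [D]
  5 | W B1 → L1 miss wb→B5 [D]
  6 | R B3 → L1 miss wb→B1 [-]
  7 | R B2 → L0 hit [D]
  8 | R B5 → L1 miss [-]
  9 | W B5 → L1 hit [D]

WB = [5, 1]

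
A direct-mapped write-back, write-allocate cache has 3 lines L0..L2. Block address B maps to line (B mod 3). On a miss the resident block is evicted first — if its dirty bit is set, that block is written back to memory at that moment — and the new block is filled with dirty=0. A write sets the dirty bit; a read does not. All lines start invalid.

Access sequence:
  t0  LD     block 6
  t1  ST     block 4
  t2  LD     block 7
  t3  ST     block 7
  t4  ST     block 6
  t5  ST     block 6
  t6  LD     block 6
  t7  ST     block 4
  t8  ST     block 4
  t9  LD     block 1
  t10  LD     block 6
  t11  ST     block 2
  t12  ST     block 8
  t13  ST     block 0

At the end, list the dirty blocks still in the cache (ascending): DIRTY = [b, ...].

DIRTY = [0, 8]

0: R B6 -> L0 miss  d=-]
1: W B4 -> L1 miss  d=D]
2: R B7 -> L1 miss wb->B4  d=-]
3: W B7 -> L1 hit  d=D]
4: W B6 -> L0 hit  d=D]
5: W B6 -> L0 hit  d=D]
6: R B6 -> L0 hit  d=D]
7: W B4 -> L1 miss wb->B7  d=D]
8: W B4 -> L1 hit  d=D]
9: R B1 -> L1 miss wb->B4  d=-]
10: R B6 -> L0 hit  d=D]
11: W B2 -> L2 miss  d=D]
12: W B8 -> L2 miss wb->B2  d=D]
13: W B0 -> L0 miss wb->B6  d=D]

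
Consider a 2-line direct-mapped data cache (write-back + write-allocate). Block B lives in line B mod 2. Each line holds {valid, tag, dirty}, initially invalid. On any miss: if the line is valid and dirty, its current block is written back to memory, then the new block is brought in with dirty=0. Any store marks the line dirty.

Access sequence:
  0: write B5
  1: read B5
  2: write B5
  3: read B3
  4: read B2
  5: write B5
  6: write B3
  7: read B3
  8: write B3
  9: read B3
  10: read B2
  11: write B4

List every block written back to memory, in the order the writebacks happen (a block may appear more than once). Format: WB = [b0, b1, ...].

WB = [5, 5]

0: W B5 → L1 miss [D]
1: R B5 → L1 hit [D]
2: W B5 → L1 hit [D]
3: R B3 → L1 miss wb→B5 [-]
4: R B2 → L0 miss [-]
5: W B5 → L1 miss [D]
6: W B3 → L1 miss wb→B5 [D]
7: R B3 → L1 hit [D]
8: W B3 → L1 hit [D]
9: R B3 → L1 hit [D]
10: R B2 → L0 hit [-]
11: W B4 → L0 miss [D]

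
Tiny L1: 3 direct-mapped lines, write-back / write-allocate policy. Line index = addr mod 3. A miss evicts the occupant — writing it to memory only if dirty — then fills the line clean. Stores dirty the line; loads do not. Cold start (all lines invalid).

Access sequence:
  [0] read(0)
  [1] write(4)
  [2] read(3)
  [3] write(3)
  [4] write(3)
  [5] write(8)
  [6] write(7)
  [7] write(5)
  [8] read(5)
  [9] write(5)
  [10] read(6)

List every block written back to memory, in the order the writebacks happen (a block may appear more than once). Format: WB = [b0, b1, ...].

WB = [4, 8, 3]

  0 | R B0 → L0 miss [-]
  1 | W B4 → L1 miss [D]
  2 | R B3 → L0 miss [-]
  3 | W B3 → L0 hit [D]
  4 | W B3 → L0 hit [D]
  5 | W B8 → L2 miss [D]
  6 | W B7 → L1 miss wb→B4 [D]
  7 | W B5 → L2 miss wb→B8 [D]
  8 | R B5 → L2 hit [D]
  9 | W B5 → L2 hit [D]
  10 | R B6 → L0 miss wb→B3 [-]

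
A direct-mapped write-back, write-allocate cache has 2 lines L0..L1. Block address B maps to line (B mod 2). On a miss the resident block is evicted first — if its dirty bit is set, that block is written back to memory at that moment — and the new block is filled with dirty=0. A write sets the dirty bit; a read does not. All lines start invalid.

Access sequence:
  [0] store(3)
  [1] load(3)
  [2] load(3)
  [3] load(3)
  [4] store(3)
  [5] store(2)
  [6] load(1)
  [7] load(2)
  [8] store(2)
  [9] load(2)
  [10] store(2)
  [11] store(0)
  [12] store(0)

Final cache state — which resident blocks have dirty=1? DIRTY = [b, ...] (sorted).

  0 | W B3 → L1 miss [D]
  1 | R B3 → L1 hit [D]
  2 | R B3 → L1 hit [D]
  3 | R B3 → L1 hit [D]
  4 | W B3 → L1 hit [D]
  5 | W B2 → L0 miss [D]
  6 | R B1 → L1 miss wb→B3 [-]
  7 | R B2 → L0 hit [D]
  8 | W B2 → L0 hit [D]
  9 | R B2 → L0 hit [D]
  10 | W B2 → L0 hit [D]
  11 | W B0 → L0 miss wb→B2 [D]
  12 | W B0 → L0 hit [D]

DIRTY = [0]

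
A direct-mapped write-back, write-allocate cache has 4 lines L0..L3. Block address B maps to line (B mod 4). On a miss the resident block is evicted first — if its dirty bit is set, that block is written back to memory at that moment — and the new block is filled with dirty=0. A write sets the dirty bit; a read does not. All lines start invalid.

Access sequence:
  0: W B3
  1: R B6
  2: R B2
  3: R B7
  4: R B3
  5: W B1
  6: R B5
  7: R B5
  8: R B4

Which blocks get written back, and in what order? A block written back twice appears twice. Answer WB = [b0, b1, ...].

  0 | W B3 → L3 miss [D]
  1 | R B6 → L2 miss [-]
  2 | R B2 → L2 miss [-]
  3 | R B7 → L3 miss wb→B3 [-]
  4 | R B3 → L3 miss [-]
  5 | W B1 → L1 miss [D]
  6 | R B5 → L1 miss wb→B1 [-]
  7 | R B5 → L1 hit [-]
  8 | R B4 → L0 miss [-]

WB = [3, 1]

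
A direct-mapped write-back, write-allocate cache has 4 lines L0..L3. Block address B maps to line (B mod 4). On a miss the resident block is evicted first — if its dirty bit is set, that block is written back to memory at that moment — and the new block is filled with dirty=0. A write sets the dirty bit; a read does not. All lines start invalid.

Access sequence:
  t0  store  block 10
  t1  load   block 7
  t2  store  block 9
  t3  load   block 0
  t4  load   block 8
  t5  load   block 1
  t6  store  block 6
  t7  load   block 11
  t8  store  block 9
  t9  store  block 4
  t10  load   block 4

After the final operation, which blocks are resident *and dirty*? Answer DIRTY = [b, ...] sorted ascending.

0: W B10 -> L2 miss  d=D]
1: R B7 -> L3 miss  d=-]
2: W B9 -> L1 miss  d=D]
3: R B0 -> L0 miss  d=-]
4: R B8 -> L0 miss  d=-]
5: R B1 -> L1 miss wb->B9  d=-]
6: W B6 -> L2 miss wb->B10  d=D]
7: R B11 -> L3 miss  d=-]
8: W B9 -> L1 miss  d=D]
9: W B4 -> L0 miss  d=D]
10: R B4 -> L0 hit  d=D]

DIRTY = [4, 6, 9]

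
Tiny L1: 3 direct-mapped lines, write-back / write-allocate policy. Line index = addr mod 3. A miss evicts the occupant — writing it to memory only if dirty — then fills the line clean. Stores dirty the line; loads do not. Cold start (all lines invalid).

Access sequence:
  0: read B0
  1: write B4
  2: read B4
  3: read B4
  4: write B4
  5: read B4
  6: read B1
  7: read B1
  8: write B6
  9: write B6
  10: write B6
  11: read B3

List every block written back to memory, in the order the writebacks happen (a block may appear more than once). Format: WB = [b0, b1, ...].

  0 | R B0 → L0 miss [-]
  1 | W B4 → L1 miss [D]
  2 | R B4 → L1 hit [D]
  3 | R B4 → L1 hit [D]
  4 | W B4 → L1 hit [D]
  5 | R B4 → L1 hit [D]
  6 | R B1 → L1 miss wb→B4 [-]
  7 | R B1 → L1 hit [-]
  8 | W B6 → L0 miss [D]
  9 | W B6 → L0 hit [D]
  10 | W B6 → L0 hit [D]
  11 | R B3 → L0 miss wb→B6 [-]

WB = [4, 6]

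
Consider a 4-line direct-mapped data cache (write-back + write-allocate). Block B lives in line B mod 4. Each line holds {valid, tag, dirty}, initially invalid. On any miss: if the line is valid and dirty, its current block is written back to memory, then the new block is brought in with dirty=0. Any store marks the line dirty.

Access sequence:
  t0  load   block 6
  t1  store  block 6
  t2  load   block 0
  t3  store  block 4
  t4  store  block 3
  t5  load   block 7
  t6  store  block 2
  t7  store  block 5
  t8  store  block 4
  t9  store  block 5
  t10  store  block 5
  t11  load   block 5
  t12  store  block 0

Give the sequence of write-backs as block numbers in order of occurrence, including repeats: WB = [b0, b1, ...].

WB = [3, 6, 4]

  0 | R B6 → L2 miss [-]
  1 | W B6 → L2 hit [D]
  2 | R B0 → L0 miss [-]
  3 | W B4 → L0 miss [D]
  4 | W B3 → L3 miss [D]
  5 | R B7 → L3 miss wb→B3 [-]
  6 | W B2 → L2 miss wb→B6 [D]
  7 | W B5 → L1 miss [D]
  8 | W B4 → L0 hit [D]
  9 | W B5 → L1 hit [D]
  10 | W B5 → L1 hit [D]
  11 | R B5 → L1 hit [D]
  12 | W B0 → L0 miss wb→B4 [D]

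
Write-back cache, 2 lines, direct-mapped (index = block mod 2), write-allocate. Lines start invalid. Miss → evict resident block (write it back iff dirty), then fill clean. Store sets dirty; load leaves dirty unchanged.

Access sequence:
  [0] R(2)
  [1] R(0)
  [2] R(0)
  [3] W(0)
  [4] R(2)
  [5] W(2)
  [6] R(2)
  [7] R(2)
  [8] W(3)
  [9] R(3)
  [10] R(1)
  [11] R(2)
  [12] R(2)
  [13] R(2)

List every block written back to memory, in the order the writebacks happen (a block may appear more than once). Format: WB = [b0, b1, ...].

WB = [0, 3]

0: R B2 -> L0 miss  d=-]
1: R B0 -> L0 miss  d=-]
2: R B0 -> L0 hit  d=-]
3: W B0 -> L0 hit  d=D]
4: R B2 -> L0 miss wb->B0  d=-]
5: W B2 -> L0 hit  d=D]
6: R B2 -> L0 hit  d=D]
7: R B2 -> L0 hit  d=D]
8: W B3 -> L1 miss  d=D]
9: R B3 -> L1 hit  d=D]
10: R B1 -> L1 miss wb->B3  d=-]
11: R B2 -> L0 hit  d=D]
12: R B2 -> L0 hit  d=D]
13: R B2 -> L0 hit  d=D]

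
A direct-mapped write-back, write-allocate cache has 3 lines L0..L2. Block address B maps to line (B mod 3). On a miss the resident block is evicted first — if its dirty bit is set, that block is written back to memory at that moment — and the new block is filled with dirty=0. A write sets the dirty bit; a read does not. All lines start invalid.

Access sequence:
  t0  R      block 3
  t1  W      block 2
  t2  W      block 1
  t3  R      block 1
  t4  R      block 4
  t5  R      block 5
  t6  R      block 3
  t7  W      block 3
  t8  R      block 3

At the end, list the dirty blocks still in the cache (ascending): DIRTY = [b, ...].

DIRTY = [3]

  0 | R B3 → L0 miss [-]
  1 | W B2 → L2 miss [D]
  2 | W B1 → L1 miss [D]
  3 | R B1 → L1 hit [D]
  4 | R B4 → L1 miss wb→B1 [-]
  5 | R B5 → L2 miss wb→B2 [-]
  6 | R B3 → L0 hit [-]
  7 | W B3 → L0 hit [D]
  8 | R B3 → L0 hit [D]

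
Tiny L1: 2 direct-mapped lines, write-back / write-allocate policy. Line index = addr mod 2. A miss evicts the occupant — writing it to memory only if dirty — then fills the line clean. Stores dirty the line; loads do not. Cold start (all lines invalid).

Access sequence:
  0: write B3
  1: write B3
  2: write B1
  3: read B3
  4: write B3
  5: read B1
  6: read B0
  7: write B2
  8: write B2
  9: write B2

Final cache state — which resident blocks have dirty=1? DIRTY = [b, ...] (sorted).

DIRTY = [2]

  0 | W B3 → L1 miss [D]
  1 | W B3 → L1 hit [D]
  2 | W B1 → L1 miss wb→B3 [D]
  3 | R B3 → L1 miss wb→B1 [-]
  4 | W B3 → L1 hit [D]
  5 | R B1 → L1 miss wb→B3 [-]
  6 | R B0 → L0 miss [-]
  7 | W B2 → L0 miss [D]
  8 | W B2 → L0 hit [D]
  9 | W B2 → L0 hit [D]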